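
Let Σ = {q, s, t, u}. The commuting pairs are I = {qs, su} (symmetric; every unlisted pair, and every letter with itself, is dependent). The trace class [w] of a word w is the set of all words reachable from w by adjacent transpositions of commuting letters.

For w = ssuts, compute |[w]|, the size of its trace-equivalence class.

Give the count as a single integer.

drop 0:s onto floor
drop 1:s onto {0:s}
drop 2:u onto floor
drop 3:t onto {1:s, 2:u}
drop 4:s onto {3:t}
ground layer = {0:s, 2:u}
drop-orders for the pieces not yet dropped (sum over which currently-grounded one goes next):
  1 to go: {4} 1
  2 to go: {3,4} 1
  3 to go: {1,3,4} 1  {2,3,4} 1
  if 0:s drops first: 2 orders
  if 2:u drops first: 1 orders
heap linearizations: 3

3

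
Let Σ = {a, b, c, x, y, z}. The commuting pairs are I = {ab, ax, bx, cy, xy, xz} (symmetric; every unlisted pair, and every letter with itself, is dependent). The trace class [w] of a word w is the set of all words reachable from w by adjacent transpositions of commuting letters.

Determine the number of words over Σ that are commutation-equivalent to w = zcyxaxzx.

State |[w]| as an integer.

30

#0=z has no predecessor
#1=c depends on [0:z]
#2=y depends on [0:z]
#3=x depends on [1:c]
#4=a depends on [1:c, 2:y]
#5=x depends on [3:x]
#6=z depends on [4:a]
#7=x depends on [5:x]
sources: [0:z]
N(rest) = Σ N(rest − s) over sources s of rest; N(one piece) = 1:
  size 1 → [6]=1  [7]=1
  size 2 → [4,6]=1  [5,7]=1  [6,7]=2
  size 3 → [2,4,6]=1  [3,5,7]=1  [4,6,7]=3  [5,6,7]=3
  size 4 → [2,4,6,7]=4  [3,5,6,7]=4  [4,5,6,7]=6
  size 5 → [2,4,5,6,7]=10  [3,4,5,6,7]=10
  size 6 → [1,3,4,5,6,7]=10  [2,3,4,5,6,7]=20
  first=0(z) contributes 30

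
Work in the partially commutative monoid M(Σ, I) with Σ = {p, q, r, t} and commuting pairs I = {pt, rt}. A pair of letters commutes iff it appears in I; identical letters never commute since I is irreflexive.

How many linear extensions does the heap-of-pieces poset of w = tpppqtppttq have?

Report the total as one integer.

40

drop 0:t onto floor
drop 1:p onto floor
drop 2:p onto {1:p}
drop 3:p onto {2:p}
drop 4:q onto {0:t, 3:p}
drop 5:t onto {4:q}
drop 6:p onto {4:q}
drop 7:p onto {6:p}
drop 8:t onto {5:t}
drop 9:t onto {8:t}
drop 10:q onto {7:p, 9:t}
ground layer = {0:t, 1:p}
drop-orders for the pieces not yet dropped (sum over which currently-grounded one goes next):
  1 to go: {10} 1
  2 to go: {7,10} 1  {9,10} 1
  3 to go: {6,7,10} 1  {7,9,10} 2  {8,9,10} 1
  4 to go: {5,8,9,10} 1  {6,7,9,10} 3  {7,8,9,10} 3
  5 to go: {5,7,8,9,10} 4  {6,7,8,9,10} 6
  6 to go: {5,6,7,8,9,10} 10
  7 to go: {4,5,6,7,8,9,10} 10
  8 to go: {0,4,5,6,7,8,9,10} 10  {3,4,5,6,7,8,9,10} 10
  9 to go: {0,3,4,5,6,7,8,9,10} 20  {2,3,4,5,6,7,8,9,10} 10
  if 0:t drops first: 10 orders
  if 1:p drops first: 30 orders
heap linearizations: 40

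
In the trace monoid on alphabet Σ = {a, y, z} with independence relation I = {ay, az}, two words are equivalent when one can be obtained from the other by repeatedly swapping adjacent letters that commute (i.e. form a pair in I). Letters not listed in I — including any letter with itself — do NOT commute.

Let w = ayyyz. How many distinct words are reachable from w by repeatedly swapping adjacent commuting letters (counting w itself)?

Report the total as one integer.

piece 0:a — minimal
piece 1:y — minimal
piece 2:y rests on {1:y}
piece 3:y rests on {2:y}
piece 4:z rests on {3:y}
minimal pieces: {0:a, 1:y}
ways to finish when only these pieces remain (= sum over removing one remaining piece with nothing left below it):
  1 left: {0}→1  {4}→1
  2 left: {0,4}→2  {3,4}→1
  3 left: {0,3,4}→3  {2,3,4}→1
  placing 0:a first → 1 extensions
  placing 1:y first → 4 extensions
total linear extensions = 5

5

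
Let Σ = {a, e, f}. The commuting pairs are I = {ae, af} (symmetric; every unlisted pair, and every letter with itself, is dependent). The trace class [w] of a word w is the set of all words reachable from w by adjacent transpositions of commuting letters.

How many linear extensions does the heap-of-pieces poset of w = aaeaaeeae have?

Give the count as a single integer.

126

piece 0:a — minimal
piece 1:a rests on {0:a}
piece 2:e — minimal
piece 3:a rests on {1:a}
piece 4:a rests on {3:a}
piece 5:e rests on {2:e}
piece 6:e rests on {5:e}
piece 7:a rests on {4:a}
piece 8:e rests on {6:e}
minimal pieces: {0:a, 2:e}
ways to finish when only these pieces remain (= sum over removing one remaining piece with nothing left below it):
  1 left: {7}→1  {8}→1
  2 left: {4,7}→1  {6,8}→1  {7,8}→2
  3 left: {3,4,7}→1  {4,7,8}→3  {5,6,8}→1  {6,7,8}→3
  4 left: {1,3,4,7}→1  {2,5,6,8}→1  {3,4,7,8}→4  {4,6,7,8}→6  {5,6,7,8}→4
  5 left: {0,1,3,4,7}→1  {1,3,4,7,8}→5  {2,5,6,7,8}→5  {3,4,6,7,8}→10  {4,5,6,7,8}→10
  6 left: {0,1,3,4,7,8}→6  {1,3,4,6,7,8}→15  {2,4,5,6,7,8}→15  {3,4,5,6,7,8}→20
  7 left: {0,1,3,4,6,7,8}→21  {1,3,4,5,6,7,8}→35  {2,3,4,5,6,7,8}→35
  placing 0:a first → 70 extensions
  placing 2:e first → 56 extensions
total linear extensions = 126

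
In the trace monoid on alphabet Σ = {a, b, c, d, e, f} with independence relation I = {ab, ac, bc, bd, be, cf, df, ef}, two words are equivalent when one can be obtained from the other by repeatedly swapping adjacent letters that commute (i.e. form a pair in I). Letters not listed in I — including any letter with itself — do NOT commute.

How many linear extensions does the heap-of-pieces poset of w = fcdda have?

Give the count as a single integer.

piece 0:f — minimal
piece 1:c — minimal
piece 2:d rests on {1:c}
piece 3:d rests on {2:d}
piece 4:a rests on {0:f, 3:d}
minimal pieces: {0:f, 1:c}
ways to finish when only these pieces remain (= sum over removing one remaining piece with nothing left below it):
  1 left: {4}→1
  2 left: {0,4}→1  {3,4}→1
  3 left: {0,3,4}→2  {2,3,4}→1
  placing 0:f first → 1 extensions
  placing 1:c first → 3 extensions
total linear extensions = 4

4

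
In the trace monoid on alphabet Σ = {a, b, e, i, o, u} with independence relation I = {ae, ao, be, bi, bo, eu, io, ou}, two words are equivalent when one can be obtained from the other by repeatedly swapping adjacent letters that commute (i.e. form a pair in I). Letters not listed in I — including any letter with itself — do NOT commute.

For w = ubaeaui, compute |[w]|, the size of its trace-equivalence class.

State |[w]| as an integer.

#0=u has no predecessor
#1=b depends on [0:u]
#2=a depends on [1:b]
#3=e has no predecessor
#4=a depends on [2:a]
#5=u depends on [4:a]
#6=i depends on [3:e, 5:u]
sources: [0:u, 3:e]
N(rest) = Σ N(rest − s) over sources s of rest; N(one piece) = 1:
  size 1 → [6]=1
  size 2 → [3,6]=1  [5,6]=1
  size 3 → [3,5,6]=2  [4,5,6]=1
  size 4 → [2,4,5,6]=1  [3,4,5,6]=3
  size 5 → [1,2,4,5,6]=1  [2,3,4,5,6]=4
  first=0(u) contributes 5
  first=3(e) contributes 1
|[w]| = 6

6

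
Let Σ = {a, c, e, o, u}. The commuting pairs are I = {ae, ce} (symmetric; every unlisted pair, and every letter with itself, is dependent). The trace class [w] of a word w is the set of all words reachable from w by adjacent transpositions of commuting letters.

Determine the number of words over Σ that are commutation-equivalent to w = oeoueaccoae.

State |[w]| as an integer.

piece 0:o — minimal
piece 1:e rests on {0:o}
piece 2:o rests on {1:e}
piece 3:u rests on {2:o}
piece 4:e rests on {3:u}
piece 5:a rests on {3:u}
piece 6:c rests on {5:a}
piece 7:c rests on {6:c}
piece 8:o rests on {4:e, 7:c}
piece 9:a rests on {8:o}
piece 10:e rests on {8:o}
minimal pieces: {0:o}
ways to finish when only these pieces remain (= sum over removing one remaining piece with nothing left below it):
  1 left: {9}→1  {10}→1
  2 left: {9,10}→2
  3 left: {8,9,10}→2
  4 left: {4,8,9,10}→2  {7,8,9,10}→2
  5 left: {4,7,8,9,10}→4  {6,7,8,9,10}→2
  6 left: {4,6,7,8,9,10}→6  {5,6,7,8,9,10}→2
  7 left: {4,5,6,7,8,9,10}→8
  8 left: {3,4,5,6,7,8,9,10}→8
  9 left: {2,3,4,5,6,7,8,9,10}→8
  placing 0:o first → 8 extensions

8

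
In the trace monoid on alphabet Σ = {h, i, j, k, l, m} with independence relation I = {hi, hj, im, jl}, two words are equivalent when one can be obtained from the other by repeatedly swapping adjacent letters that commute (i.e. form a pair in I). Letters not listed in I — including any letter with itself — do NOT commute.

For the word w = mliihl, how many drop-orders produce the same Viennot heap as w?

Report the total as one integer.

3

drop 0:m onto floor
drop 1:l onto {0:m}
drop 2:i onto {1:l}
drop 3:i onto {2:i}
drop 4:h onto {1:l}
drop 5:l onto {3:i, 4:h}
ground layer = {0:m}
drop-orders for the pieces not yet dropped (sum over which currently-grounded one goes next):
  1 to go: {5} 1
  2 to go: {3,5} 1  {4,5} 1
  3 to go: {2,3,5} 1  {3,4,5} 2
  4 to go: {2,3,4,5} 3
  if 0:m drops first: 3 orders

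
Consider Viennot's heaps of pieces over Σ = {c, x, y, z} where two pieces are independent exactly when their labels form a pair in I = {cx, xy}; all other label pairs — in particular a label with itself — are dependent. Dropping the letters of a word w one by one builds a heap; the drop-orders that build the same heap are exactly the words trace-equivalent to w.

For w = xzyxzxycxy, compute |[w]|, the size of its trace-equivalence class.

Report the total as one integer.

20

drop 0:x onto floor
drop 1:z onto {0:x}
drop 2:y onto {1:z}
drop 3:x onto {1:z}
drop 4:z onto {2:y, 3:x}
drop 5:x onto {4:z}
drop 6:y onto {4:z}
drop 7:c onto {6:y}
drop 8:x onto {5:x}
drop 9:y onto {7:c}
ground layer = {0:x}
drop-orders for the pieces not yet dropped (sum over which currently-grounded one goes next):
  1 to go: {8} 1  {9} 1
  2 to go: {5,8} 1  {7,9} 1  {8,9} 2
  3 to go: {5,8,9} 3  {6,7,9} 1  {7,8,9} 3
  4 to go: {5,7,8,9} 6  {6,7,8,9} 4
  5 to go: {5,6,7,8,9} 10
  6 to go: {4,5,6,7,8,9} 10
  7 to go: {2,4,5,6,7,8,9} 10  {3,4,5,6,7,8,9} 10
  8 to go: {2,3,4,5,6,7,8,9} 20
  if 0:x drops first: 20 orders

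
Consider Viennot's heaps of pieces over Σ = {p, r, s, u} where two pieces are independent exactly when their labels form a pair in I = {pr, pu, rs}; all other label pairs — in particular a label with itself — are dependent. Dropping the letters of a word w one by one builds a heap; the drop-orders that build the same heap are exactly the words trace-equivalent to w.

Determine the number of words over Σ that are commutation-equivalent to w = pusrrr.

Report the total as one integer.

14

piece 0:p — minimal
piece 1:u — minimal
piece 2:s rests on {0:p, 1:u}
piece 3:r rests on {1:u}
piece 4:r rests on {3:r}
piece 5:r rests on {4:r}
minimal pieces: {0:p, 1:u}
ways to finish when only these pieces remain (= sum over removing one remaining piece with nothing left below it):
  1 left: {2}→1  {5}→1
  2 left: {0,2}→1  {2,5}→2  {4,5}→1
  3 left: {0,2,5}→3  {2,4,5}→3  {3,4,5}→1
  4 left: {0,2,4,5}→6  {2,3,4,5}→4
  placing 0:p first → 4 extensions
  placing 1:u first → 10 extensions
total linear extensions = 14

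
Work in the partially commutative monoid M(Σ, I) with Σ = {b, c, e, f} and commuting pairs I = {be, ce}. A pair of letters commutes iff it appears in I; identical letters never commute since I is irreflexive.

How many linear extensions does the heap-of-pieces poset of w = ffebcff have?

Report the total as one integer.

3

drop 0:f onto floor
drop 1:f onto {0:f}
drop 2:e onto {1:f}
drop 3:b onto {1:f}
drop 4:c onto {3:b}
drop 5:f onto {2:e, 4:c}
drop 6:f onto {5:f}
ground layer = {0:f}
drop-orders for the pieces not yet dropped (sum over which currently-grounded one goes next):
  1 to go: {6} 1
  2 to go: {5,6} 1
  3 to go: {2,5,6} 1  {4,5,6} 1
  4 to go: {2,4,5,6} 2  {3,4,5,6} 1
  5 to go: {2,3,4,5,6} 3
  if 0:f drops first: 3 orders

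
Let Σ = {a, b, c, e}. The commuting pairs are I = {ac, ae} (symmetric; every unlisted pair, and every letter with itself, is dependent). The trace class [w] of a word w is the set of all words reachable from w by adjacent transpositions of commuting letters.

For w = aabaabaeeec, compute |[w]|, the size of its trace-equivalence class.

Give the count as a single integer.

0(a) covers ∅
1(a) covers 0:a
2(b) covers 1:a
3(a) covers 2:b
4(a) covers 3:a
5(b) covers 4:a
6(a) covers 5:b
7(e) covers 5:b
8(e) covers 7:e
9(e) covers 8:e
10(c) covers 9:e
floor of heap: 0:a
completions by unplaced set U, small U first (add the entries for U minus each lowest piece of U):
  |U|=1: {6}:1  {10}:1
  |U|=2: {6,10}:2  {9,10}:1
  |U|=3: {6,9,10}:3  {8,9,10}:1
  |U|=4: {6,8,9,10}:4  {7,8,9,10}:1
  |U|=5: {6,7,8,9,10}:5
  |U|=6: {5,6,7,8,9,10}:5
  |U|=7: {4,5,6,7,8,9,10}:5
  |U|=8: {3,4,5,6,7,8,9,10}:5
  |U|=9: {2,3,4,5,6,7,8,9,10}:5
  start at 0(a): 5

5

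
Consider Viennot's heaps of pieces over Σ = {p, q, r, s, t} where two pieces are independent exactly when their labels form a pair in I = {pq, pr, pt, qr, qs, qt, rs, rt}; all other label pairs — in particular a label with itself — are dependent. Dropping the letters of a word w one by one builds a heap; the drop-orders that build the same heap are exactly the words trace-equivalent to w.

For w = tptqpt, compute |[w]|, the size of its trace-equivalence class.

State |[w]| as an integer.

60

#0=t has no predecessor
#1=p has no predecessor
#2=t depends on [0:t]
#3=q has no predecessor
#4=p depends on [1:p]
#5=t depends on [2:t]
sources: [0:t, 1:p, 3:q]
N(rest) = Σ N(rest − s) over sources s of rest; N(one piece) = 1:
  size 1 → [3]=1  [4]=1  [5]=1
  size 2 → [1,4]=1  [2,5]=1  [3,4]=2  [3,5]=2  [4,5]=2
  size 3 → [0,2,5]=1  [1,3,4]=3  [1,4,5]=3  [2,3,5]=3  [2,4,5]=3  [3,4,5]=6
  size 4 → [0,2,3,5]=4  [0,2,4,5]=4  [1,2,4,5]=6  [1,3,4,5]=12  [2,3,4,5]=12
  first=0(t) contributes 30
  first=1(p) contributes 20
  first=3(q) contributes 10
|[w]| = 60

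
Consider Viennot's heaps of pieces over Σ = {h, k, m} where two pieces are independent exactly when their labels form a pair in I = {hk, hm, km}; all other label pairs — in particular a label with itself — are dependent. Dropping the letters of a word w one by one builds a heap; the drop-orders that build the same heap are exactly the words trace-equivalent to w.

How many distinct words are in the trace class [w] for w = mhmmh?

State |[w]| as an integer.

10

#0=m has no predecessor
#1=h has no predecessor
#2=m depends on [0:m]
#3=m depends on [2:m]
#4=h depends on [1:h]
sources: [0:m, 1:h]
N(rest) = Σ N(rest − s) over sources s of rest; N(one piece) = 1:
  size 1 → [3]=1  [4]=1
  size 2 → [1,4]=1  [2,3]=1  [3,4]=2
  size 3 → [0,2,3]=1  [1,3,4]=3  [2,3,4]=3
  first=0(m) contributes 6
  first=1(h) contributes 4
|[w]| = 10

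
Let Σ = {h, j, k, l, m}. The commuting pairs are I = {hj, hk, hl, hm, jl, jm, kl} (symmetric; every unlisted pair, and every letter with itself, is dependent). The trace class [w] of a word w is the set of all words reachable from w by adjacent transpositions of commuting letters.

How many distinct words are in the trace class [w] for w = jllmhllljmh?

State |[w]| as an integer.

drop 0:j onto floor
drop 1:l onto floor
drop 2:l onto {1:l}
drop 3:m onto {2:l}
drop 4:h onto floor
drop 5:l onto {3:m}
drop 6:l onto {5:l}
drop 7:l onto {6:l}
drop 8:j onto {0:j}
drop 9:m onto {7:l}
drop 10:h onto {4:h}
ground layer = {0:j, 1:l, 4:h}
drop-orders for the pieces not yet dropped (sum over which currently-grounded one goes next):
  1 to go: {8} 1  {9} 1  {10} 1
  2 to go: {0,8} 1  {4,10} 1  {7,9} 1  {8,9} 2  {8,10} 2  {9,10} 2
  3 to go: {0,8,9} 3  {0,8,10} 3  {4,8,10} 3  {4,9,10} 3  {6,7,9} 1  {7,8,9} 3  {7,9,10} 3  {8,9,10} 6
  4 to go: {0,4,8,10} 6  {0,7,8,9} 6  {0,8,9,10} 12  {4,7,9,10} 6  {4,8,9,10} 12  {5,6,7,9} 1  {6,7,8,9} 4  {6,7,9,10} 4  {7,8,9,10} 12
  5 to go: {0,4,8,9,10} 30  {0,6,7,8,9} 10  {0,7,8,9,10} 30  {3,5,6,7,9} 1  {4,6,7,9,10} 10  {4,7,8,9,10} 30  {5,6,7,8,9} 5  {5,6,7,9,10} 5  {6,7,8,9,10} 20
  6 to go: {0,4,7,8,9,10} 90  {0,5,6,7,8,9} 15  {0,6,7,8,9,10} 60  {2,3,5,6,7,9} 1  {3,5,6,7,8,9} 6  {3,5,6,7,9,10} 6  {4,5,6,7,9,10} 15  {4,6,7,8,9,10} 60  {5,6,7,8,9,10} 30
  7 to go: {0,3,5,6,7,8,9} 21  {0,4,6,7,8,9,10} 210  {0,5,6,7,8,9,10} 105  {1,2,3,5,6,7,9} 1  {2,3,5,6,7,8,9} 7  {2,3,5,6,7,9,10} 7  {3,4,5,6,7,9,10} 21  {3,5,6,7,8,9,10} 42  {4,5,6,7,8,9,10} 105
  8 to go: {0,2,3,5,6,7,8,9} 28  {0,3,5,6,7,8,9,10} 168  {0,4,5,6,7,8,9,10} 420  {1,2,3,5,6,7,8,9} 8  {1,2,3,5,6,7,9,10} 8  {2,3,4,5,6,7,9,10} 28  {2,3,5,6,7,8,9,10} 56  {3,4,5,6,7,8,9,10} 168
  9 to go: {0,1,2,3,5,6,7,8,9} 36  {0,2,3,5,6,7,8,9,10} 252  {0,3,4,5,6,7,8,9,10} 756  {1,2,3,4,5,6,7,9,10} 36  {1,2,3,5,6,7,8,9,10} 72  {2,3,4,5,6,7,8,9,10} 252
  if 0:j drops first: 360 orders
  if 1:l drops first: 1260 orders
  if 4:h drops first: 360 orders
heap linearizations: 1980

1980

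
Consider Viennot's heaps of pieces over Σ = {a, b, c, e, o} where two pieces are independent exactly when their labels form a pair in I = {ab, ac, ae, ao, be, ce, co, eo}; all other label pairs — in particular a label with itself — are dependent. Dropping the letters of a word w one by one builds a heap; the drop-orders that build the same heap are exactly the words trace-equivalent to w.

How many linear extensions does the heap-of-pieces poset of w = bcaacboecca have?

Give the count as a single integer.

piece 0:b — minimal
piece 1:c rests on {0:b}
piece 2:a — minimal
piece 3:a rests on {2:a}
piece 4:c rests on {1:c}
piece 5:b rests on {4:c}
piece 6:o rests on {5:b}
piece 7:e — minimal
piece 8:c rests on {5:b}
piece 9:c rests on {8:c}
piece 10:a rests on {3:a}
minimal pieces: {0:b, 2:a, 7:e}
ways to finish when only these pieces remain (= sum over removing one remaining piece with nothing left below it):
  1 left: {6}→1  {7}→1  {9}→1  {10}→1
  2 left: {3,10}→1  {6,7}→2  {6,9}→2  {6,10}→2  {7,9}→2  {7,10}→2  {8,9}→1  {9,10}→2
  3 left: {2,3,10}→1  {3,6,10}→3  {3,7,10}→3  {3,9,10}→3  {6,7,9}→6  {6,7,10}→6  {6,8,9}→3  {6,9,10}→6  {7,8,9}→3  {7,9,10}→6  {8,9,10}→3
  4 left: {2,3,6,10}→4  {2,3,7,10}→4  {2,3,9,10}→4  {3,6,7,10}→12  {3,6,9,10}→12  {3,7,9,10}→12  {3,8,9,10}→6  {5,6,8,9}→3  {6,7,8,9}→12  {6,7,9,10}→24  {6,8,9,10}→12  {7,8,9,10}→12
  5 left: {2,3,6,7,10}→20  {2,3,6,9,10}→20  {2,3,7,9,10}→20  {2,3,8,9,10}→10  {3,6,7,9,10}→60  {3,6,8,9,10}→30  {3,7,8,9,10}→30  {4,5,6,8,9}→3  {5,6,7,8,9}→15  {5,6,8,9,10}→15  {6,7,8,9,10}→60
  6 left: {1,4,5,6,8,9}→3  {2,3,6,7,9,10}→120  {2,3,6,8,9,10}→60  {2,3,7,8,9,10}→60  {3,5,6,8,9,10}→45  {3,6,7,8,9,10}→180  {4,5,6,7,8,9}→18  {4,5,6,8,9,10}→18  {5,6,7,8,9,10}→90
  7 left: {0,1,4,5,6,8,9}→3  {1,4,5,6,7,8,9}→21  {1,4,5,6,8,9,10}→21  {2,3,5,6,8,9,10}→105  {2,3,6,7,8,9,10}→420  {3,4,5,6,8,9,10}→63  {3,5,6,7,8,9,10}→315  {4,5,6,7,8,9,10}→126
  8 left: {0,1,4,5,6,7,8,9}→24  {0,1,4,5,6,8,9,10}→24  {1,3,4,5,6,8,9,10}→84  {1,4,5,6,7,8,9,10}→168  {2,3,4,5,6,8,9,10}→168  {2,3,5,6,7,8,9,10}→840  {3,4,5,6,7,8,9,10}→504
  9 left: {0,1,3,4,5,6,8,9,10}→108  {0,1,4,5,6,7,8,9,10}→216  {1,2,3,4,5,6,8,9,10}→252  {1,3,4,5,6,7,8,9,10}→756  {2,3,4,5,6,7,8,9,10}→1512
  placing 0:b first → 2520 extensions
  placing 2:a first → 1080 extensions
  placing 7:e first → 360 extensions
total linear extensions = 3960

3960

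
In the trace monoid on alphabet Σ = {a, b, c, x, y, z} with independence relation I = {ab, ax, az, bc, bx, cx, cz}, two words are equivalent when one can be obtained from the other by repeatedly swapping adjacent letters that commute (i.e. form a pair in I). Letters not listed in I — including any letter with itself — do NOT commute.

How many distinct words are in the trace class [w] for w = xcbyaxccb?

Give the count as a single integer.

piece 0:x — minimal
piece 1:c — minimal
piece 2:b — minimal
piece 3:y rests on {0:x, 1:c, 2:b}
piece 4:a rests on {3:y}
piece 5:x rests on {3:y}
piece 6:c rests on {4:a}
piece 7:c rests on {6:c}
piece 8:b rests on {3:y}
minimal pieces: {0:x, 1:c, 2:b}
ways to finish when only these pieces remain (= sum over removing one remaining piece with nothing left below it):
  1 left: {5}→1  {7}→1  {8}→1
  2 left: {5,7}→2  {5,8}→2  {6,7}→1  {7,8}→2
  3 left: {4,6,7}→1  {5,6,7}→3  {5,7,8}→6  {6,7,8}→3
  4 left: {4,5,6,7}→4  {4,6,7,8}→4  {5,6,7,8}→12
  5 left: {4,5,6,7,8}→20
  6 left: {3,4,5,6,7,8}→20
  7 left: {0,3,4,5,6,7,8}→20  {1,3,4,5,6,7,8}→20  {2,3,4,5,6,7,8}→20
  placing 0:x first → 40 extensions
  placing 1:c first → 40 extensions
  placing 2:b first → 40 extensions
total linear extensions = 120

120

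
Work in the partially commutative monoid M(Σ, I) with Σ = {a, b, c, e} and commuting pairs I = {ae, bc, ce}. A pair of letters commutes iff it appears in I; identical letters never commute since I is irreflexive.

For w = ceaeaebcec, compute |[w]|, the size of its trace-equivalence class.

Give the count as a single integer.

0(c) covers ∅
1(e) covers ∅
2(a) covers 0:c
3(e) covers 1:e
4(a) covers 2:a
5(e) covers 3:e
6(b) covers 4:a, 5:e
7(c) covers 4:a
8(e) covers 6:b
9(c) covers 7:c
floor of heap: 0:c, 1:e
completions by unplaced set U, small U first (add the entries for U minus each lowest piece of U):
  |U|=1: {8}:1  {9}:1
  |U|=2: {6,8}:1  {7,9}:1  {8,9}:2
  |U|=3: {5,6,8}:1  {6,8,9}:3  {7,8,9}:3
  |U|=4: {3,5,6,8}:1  {5,6,8,9}:4  {6,7,8,9}:6
  |U|=5: {1,3,5,6,8}:1  {3,5,6,8,9}:5  {4,6,7,8,9}:6  {5,6,7,8,9}:10
  |U|=6: {1,3,5,6,8,9}:6  {2,4,6,7,8,9}:6  {3,5,6,7,8,9}:15  {4,5,6,7,8,9}:16
  |U|=7: {0,2,4,6,7,8,9}:6  {1,3,5,6,7,8,9}:21  {2,4,5,6,7,8,9}:22  {3,4,5,6,7,8,9}:31
  |U|=8: {0,2,4,5,6,7,8,9}:28  {1,3,4,5,6,7,8,9}:52  {2,3,4,5,6,7,8,9}:53
  start at 0(c): 105
  start at 1(e): 81
sum over floor = 186

186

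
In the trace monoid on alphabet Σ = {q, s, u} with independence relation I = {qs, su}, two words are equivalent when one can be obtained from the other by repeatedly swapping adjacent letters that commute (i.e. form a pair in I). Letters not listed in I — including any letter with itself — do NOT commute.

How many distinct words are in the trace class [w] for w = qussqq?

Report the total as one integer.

15

0(q) covers ∅
1(u) covers 0:q
2(s) covers ∅
3(s) covers 2:s
4(q) covers 1:u
5(q) covers 4:q
floor of heap: 0:q, 2:s
completions by unplaced set U, small U first (add the entries for U minus each lowest piece of U):
  |U|=1: {3}:1  {5}:1
  |U|=2: {2,3}:1  {3,5}:2  {4,5}:1
  |U|=3: {1,4,5}:1  {2,3,5}:3  {3,4,5}:3
  |U|=4: {0,1,4,5}:1  {1,3,4,5}:4  {2,3,4,5}:6
  start at 0(q): 10
  start at 2(s): 5
sum over floor = 15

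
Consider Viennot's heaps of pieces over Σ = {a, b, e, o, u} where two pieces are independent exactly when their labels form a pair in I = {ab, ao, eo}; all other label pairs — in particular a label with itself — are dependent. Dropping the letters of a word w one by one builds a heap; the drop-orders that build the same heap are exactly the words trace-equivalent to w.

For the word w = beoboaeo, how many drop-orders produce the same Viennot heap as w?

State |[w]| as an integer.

piece 0:b — minimal
piece 1:e rests on {0:b}
piece 2:o rests on {0:b}
piece 3:b rests on {1:e, 2:o}
piece 4:o rests on {3:b}
piece 5:a rests on {1:e}
piece 6:e rests on {3:b, 5:a}
piece 7:o rests on {4:o}
minimal pieces: {0:b}
ways to finish when only these pieces remain (= sum over removing one remaining piece with nothing left below it):
  1 left: {6}→1  {7}→1
  2 left: {4,7}→1  {5,6}→1  {6,7}→2
  3 left: {4,6,7}→3  {5,6,7}→3
  4 left: {3,4,6,7}→3  {4,5,6,7}→6
  5 left: {2,3,4,6,7}→3  {3,4,5,6,7}→9
  6 left: {1,3,4,5,6,7}→9  {2,3,4,5,6,7}→12
  placing 0:b first → 21 extensions

21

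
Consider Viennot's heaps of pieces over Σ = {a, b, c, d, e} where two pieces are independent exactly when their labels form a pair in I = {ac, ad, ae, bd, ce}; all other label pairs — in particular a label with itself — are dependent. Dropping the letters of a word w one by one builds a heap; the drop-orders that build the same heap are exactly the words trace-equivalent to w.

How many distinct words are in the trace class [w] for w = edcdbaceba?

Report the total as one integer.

14

0(e) covers ∅
1(d) covers 0:e
2(c) covers 1:d
3(d) covers 2:c
4(b) covers 2:c
5(a) covers 4:b
6(c) covers 3:d, 4:b
7(e) covers 3:d, 4:b
8(b) covers 5:a, 6:c, 7:e
9(a) covers 8:b
floor of heap: 0:e
completions by unplaced set U, small U first (add the entries for U minus each lowest piece of U):
  |U|=1: {9}:1
  |U|=2: {8,9}:1
  |U|=3: {5,8,9}:1  {6,8,9}:1  {7,8,9}:1
  |U|=4: {5,6,8,9}:2  {5,7,8,9}:2  {6,7,8,9}:2
  |U|=5: {3,6,7,8,9}:2  {5,6,7,8,9}:6
  |U|=6: {3,5,6,7,8,9}:8  {4,5,6,7,8,9}:6
  |U|=7: {3,4,5,6,7,8,9}:14
  |U|=8: {2,3,4,5,6,7,8,9}:14
  start at 0(e): 14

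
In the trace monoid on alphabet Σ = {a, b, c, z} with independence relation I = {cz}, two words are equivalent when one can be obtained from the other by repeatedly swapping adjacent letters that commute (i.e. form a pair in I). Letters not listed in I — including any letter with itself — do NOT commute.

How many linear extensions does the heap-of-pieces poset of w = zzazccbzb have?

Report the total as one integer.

piece 0:z — minimal
piece 1:z rests on {0:z}
piece 2:a rests on {1:z}
piece 3:z rests on {2:a}
piece 4:c rests on {2:a}
piece 5:c rests on {4:c}
piece 6:b rests on {3:z, 5:c}
piece 7:z rests on {6:b}
piece 8:b rests on {7:z}
minimal pieces: {0:z}
ways to finish when only these pieces remain (= sum over removing one remaining piece with nothing left below it):
  1 left: {8}→1
  2 left: {7,8}→1
  3 left: {6,7,8}→1
  4 left: {3,6,7,8}→1  {5,6,7,8}→1
  5 left: {3,5,6,7,8}→2  {4,5,6,7,8}→1
  6 left: {3,4,5,6,7,8}→3
  7 left: {2,3,4,5,6,7,8}→3
  placing 0:z first → 3 extensions

3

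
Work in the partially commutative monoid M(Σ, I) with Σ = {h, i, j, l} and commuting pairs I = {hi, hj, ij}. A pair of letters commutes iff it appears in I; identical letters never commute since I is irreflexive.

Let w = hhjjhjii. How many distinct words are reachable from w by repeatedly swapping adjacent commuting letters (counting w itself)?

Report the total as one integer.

piece 0:h — minimal
piece 1:h rests on {0:h}
piece 2:j — minimal
piece 3:j rests on {2:j}
piece 4:h rests on {1:h}
piece 5:j rests on {3:j}
piece 6:i — minimal
piece 7:i rests on {6:i}
minimal pieces: {0:h, 2:j, 6:i}
ways to finish when only these pieces remain (= sum over removing one remaining piece with nothing left below it):
  1 left: {4}→1  {5}→1  {7}→1
  2 left: {1,4}→1  {3,5}→1  {4,5}→2  {4,7}→2  {5,7}→2  {6,7}→1
  3 left: {0,1,4}→1  {1,4,5}→3  {1,4,7}→3  {2,3,5}→1  {3,4,5}→3  {3,5,7}→3  {4,5,7}→6  {4,6,7}→3  {5,6,7}→3
  4 left: {0,1,4,5}→4  {0,1,4,7}→4  {1,3,4,5}→6  {1,4,5,7}→12  {1,4,6,7}→6  {2,3,4,5}→4  {2,3,5,7}→4  {3,4,5,7}→12  {3,5,6,7}→6  {4,5,6,7}→12
  5 left: {0,1,3,4,5}→10  {0,1,4,5,7}→20  {0,1,4,6,7}→10  {1,2,3,4,5}→10  {1,3,4,5,7}→30  {1,4,5,6,7}→30  {2,3,4,5,7}→20  {2,3,5,6,7}→10  {3,4,5,6,7}→30
  6 left: {0,1,2,3,4,5}→20  {0,1,3,4,5,7}→60  {0,1,4,5,6,7}→60  {1,2,3,4,5,7}→60  {1,3,4,5,6,7}→90  {2,3,4,5,6,7}→60
  placing 0:h first → 210 extensions
  placing 2:j first → 210 extensions
  placing 6:i first → 140 extensions
total linear extensions = 560

560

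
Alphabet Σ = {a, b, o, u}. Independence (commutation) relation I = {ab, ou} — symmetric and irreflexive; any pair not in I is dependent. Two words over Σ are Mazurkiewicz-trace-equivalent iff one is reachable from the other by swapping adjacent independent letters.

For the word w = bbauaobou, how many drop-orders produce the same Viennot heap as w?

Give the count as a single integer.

6

piece 0:b — minimal
piece 1:b rests on {0:b}
piece 2:a — minimal
piece 3:u rests on {1:b, 2:a}
piece 4:a rests on {3:u}
piece 5:o rests on {4:a}
piece 6:b rests on {5:o}
piece 7:o rests on {6:b}
piece 8:u rests on {6:b}
minimal pieces: {0:b, 2:a}
ways to finish when only these pieces remain (= sum over removing one remaining piece with nothing left below it):
  1 left: {7}→1  {8}→1
  2 left: {7,8}→2
  3 left: {6,7,8}→2
  4 left: {5,6,7,8}→2
  5 left: {4,5,6,7,8}→2
  6 left: {3,4,5,6,7,8}→2
  7 left: {1,3,4,5,6,7,8}→2  {2,3,4,5,6,7,8}→2
  placing 0:b first → 4 extensions
  placing 2:a first → 2 extensions
total linear extensions = 6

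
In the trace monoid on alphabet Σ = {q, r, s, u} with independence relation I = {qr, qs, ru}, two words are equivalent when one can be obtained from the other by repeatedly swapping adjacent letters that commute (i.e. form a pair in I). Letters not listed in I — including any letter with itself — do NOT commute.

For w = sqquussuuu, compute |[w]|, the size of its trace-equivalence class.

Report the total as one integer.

#0=s has no predecessor
#1=q has no predecessor
#2=q depends on [1:q]
#3=u depends on [0:s, 2:q]
#4=u depends on [3:u]
#5=s depends on [4:u]
#6=s depends on [5:s]
#7=u depends on [6:s]
#8=u depends on [7:u]
#9=u depends on [8:u]
sources: [0:s, 1:q]
N(rest) = Σ N(rest − s) over sources s of rest; N(one piece) = 1:
  size 1 → [9]=1
  size 2 → [8,9]=1
  size 3 → [7,8,9]=1
  size 4 → [6,7,8,9]=1
  size 5 → [5,6,7,8,9]=1
  size 6 → [4,5,6,7,8,9]=1
  size 7 → [3,4,5,6,7,8,9]=1
  size 8 → [0,3,4,5,6,7,8,9]=1  [2,3,4,5,6,7,8,9]=1
  first=0(s) contributes 1
  first=1(q) contributes 2
|[w]| = 3

3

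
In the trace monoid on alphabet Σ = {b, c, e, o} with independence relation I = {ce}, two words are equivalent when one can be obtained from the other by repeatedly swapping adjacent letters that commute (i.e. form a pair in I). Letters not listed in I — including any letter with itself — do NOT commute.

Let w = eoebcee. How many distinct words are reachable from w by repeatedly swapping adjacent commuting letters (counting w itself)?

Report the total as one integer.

3

0(e) covers ∅
1(o) covers 0:e
2(e) covers 1:o
3(b) covers 2:e
4(c) covers 3:b
5(e) covers 3:b
6(e) covers 5:e
floor of heap: 0:e
completions by unplaced set U, small U first (add the entries for U minus each lowest piece of U):
  |U|=1: {4}:1  {6}:1
  |U|=2: {4,6}:2  {5,6}:1
  |U|=3: {4,5,6}:3
  |U|=4: {3,4,5,6}:3
  |U|=5: {2,3,4,5,6}:3
  start at 0(e): 3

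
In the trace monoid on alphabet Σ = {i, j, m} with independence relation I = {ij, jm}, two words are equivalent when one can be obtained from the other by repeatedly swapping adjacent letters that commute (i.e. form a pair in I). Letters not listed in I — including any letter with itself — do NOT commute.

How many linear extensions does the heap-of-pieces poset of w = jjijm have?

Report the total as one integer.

10

drop 0:j onto floor
drop 1:j onto {0:j}
drop 2:i onto floor
drop 3:j onto {1:j}
drop 4:m onto {2:i}
ground layer = {0:j, 2:i}
drop-orders for the pieces not yet dropped (sum over which currently-grounded one goes next):
  1 to go: {3} 1  {4} 1
  2 to go: {1,3} 1  {2,4} 1  {3,4} 2
  3 to go: {0,1,3} 1  {1,3,4} 3  {2,3,4} 3
  if 0:j drops first: 6 orders
  if 2:i drops first: 4 orders
heap linearizations: 10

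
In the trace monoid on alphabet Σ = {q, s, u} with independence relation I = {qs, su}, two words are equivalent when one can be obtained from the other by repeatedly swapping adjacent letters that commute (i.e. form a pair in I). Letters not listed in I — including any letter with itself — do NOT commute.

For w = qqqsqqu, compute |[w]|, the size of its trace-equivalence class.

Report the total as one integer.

#0=q has no predecessor
#1=q depends on [0:q]
#2=q depends on [1:q]
#3=s has no predecessor
#4=q depends on [2:q]
#5=q depends on [4:q]
#6=u depends on [5:q]
sources: [0:q, 3:s]
N(rest) = Σ N(rest − s) over sources s of rest; N(one piece) = 1:
  size 1 → [3]=1  [6]=1
  size 2 → [3,6]=2  [5,6]=1
  size 3 → [3,5,6]=3  [4,5,6]=1
  size 4 → [2,4,5,6]=1  [3,4,5,6]=4
  size 5 → [1,2,4,5,6]=1  [2,3,4,5,6]=5
  first=0(q) contributes 6
  first=3(s) contributes 1
|[w]| = 7

7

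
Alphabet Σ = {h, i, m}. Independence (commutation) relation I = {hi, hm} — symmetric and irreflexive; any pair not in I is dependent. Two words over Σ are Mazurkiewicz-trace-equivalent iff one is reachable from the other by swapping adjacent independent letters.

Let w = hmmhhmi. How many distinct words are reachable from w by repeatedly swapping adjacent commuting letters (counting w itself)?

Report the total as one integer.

piece 0:h — minimal
piece 1:m — minimal
piece 2:m rests on {1:m}
piece 3:h rests on {0:h}
piece 4:h rests on {3:h}
piece 5:m rests on {2:m}
piece 6:i rests on {5:m}
minimal pieces: {0:h, 1:m}
ways to finish when only these pieces remain (= sum over removing one remaining piece with nothing left below it):
  1 left: {4}→1  {6}→1
  2 left: {3,4}→1  {4,6}→2  {5,6}→1
  3 left: {0,3,4}→1  {2,5,6}→1  {3,4,6}→3  {4,5,6}→3
  4 left: {0,3,4,6}→4  {1,2,5,6}→1  {2,4,5,6}→4  {3,4,5,6}→6
  5 left: {0,3,4,5,6}→10  {1,2,4,5,6}→5  {2,3,4,5,6}→10
  placing 0:h first → 15 extensions
  placing 1:m first → 20 extensions
total linear extensions = 35

35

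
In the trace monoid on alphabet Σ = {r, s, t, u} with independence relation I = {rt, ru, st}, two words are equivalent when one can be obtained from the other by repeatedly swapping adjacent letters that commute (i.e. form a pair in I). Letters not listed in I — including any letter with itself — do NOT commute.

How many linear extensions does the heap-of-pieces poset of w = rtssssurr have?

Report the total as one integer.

drop 0:r onto floor
drop 1:t onto floor
drop 2:s onto {0:r}
drop 3:s onto {2:s}
drop 4:s onto {3:s}
drop 5:s onto {4:s}
drop 6:u onto {1:t, 5:s}
drop 7:r onto {5:s}
drop 8:r onto {7:r}
ground layer = {0:r, 1:t}
drop-orders for the pieces not yet dropped (sum over which currently-grounded one goes next):
  1 to go: {6} 1  {8} 1
  2 to go: {1,6} 1  {6,8} 2  {7,8} 1
  3 to go: {1,6,8} 3  {6,7,8} 3
  4 to go: {1,6,7,8} 6  {5,6,7,8} 3
  5 to go: {1,5,6,7,8} 9  {4,5,6,7,8} 3
  6 to go: {1,4,5,6,7,8} 12  {3,4,5,6,7,8} 3
  7 to go: {1,3,4,5,6,7,8} 15  {2,3,4,5,6,7,8} 3
  if 0:r drops first: 18 orders
  if 1:t drops first: 3 orders
heap linearizations: 21

21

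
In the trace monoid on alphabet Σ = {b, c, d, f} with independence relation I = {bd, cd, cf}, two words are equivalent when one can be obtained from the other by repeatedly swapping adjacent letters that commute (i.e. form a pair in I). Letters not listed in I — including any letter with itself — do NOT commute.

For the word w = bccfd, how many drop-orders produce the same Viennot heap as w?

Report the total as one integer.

6

0(b) covers ∅
1(c) covers 0:b
2(c) covers 1:c
3(f) covers 0:b
4(d) covers 3:f
floor of heap: 0:b
completions by unplaced set U, small U first (add the entries for U minus each lowest piece of U):
  |U|=1: {2}:1  {4}:1
  |U|=2: {1,2}:1  {2,4}:2  {3,4}:1
  |U|=3: {1,2,4}:3  {2,3,4}:3
  start at 0(b): 6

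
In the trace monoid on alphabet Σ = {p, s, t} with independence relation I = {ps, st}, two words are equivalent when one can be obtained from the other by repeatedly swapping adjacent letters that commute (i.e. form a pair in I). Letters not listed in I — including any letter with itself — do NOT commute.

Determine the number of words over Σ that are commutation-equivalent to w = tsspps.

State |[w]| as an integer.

20

#0=t has no predecessor
#1=s has no predecessor
#2=s depends on [1:s]
#3=p depends on [0:t]
#4=p depends on [3:p]
#5=s depends on [2:s]
sources: [0:t, 1:s]
N(rest) = Σ N(rest − s) over sources s of rest; N(one piece) = 1:
  size 1 → [4]=1  [5]=1
  size 2 → [2,5]=1  [3,4]=1  [4,5]=2
  size 3 → [0,3,4]=1  [1,2,5]=1  [2,4,5]=3  [3,4,5]=3
  size 4 → [0,3,4,5]=4  [1,2,4,5]=4  [2,3,4,5]=6
  first=0(t) contributes 10
  first=1(s) contributes 10
|[w]| = 20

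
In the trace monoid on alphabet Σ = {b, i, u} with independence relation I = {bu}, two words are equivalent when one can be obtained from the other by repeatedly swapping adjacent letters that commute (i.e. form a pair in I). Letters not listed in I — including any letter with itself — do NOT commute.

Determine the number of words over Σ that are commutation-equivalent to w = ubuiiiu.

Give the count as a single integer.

piece 0:u — minimal
piece 1:b — minimal
piece 2:u rests on {0:u}
piece 3:i rests on {1:b, 2:u}
piece 4:i rests on {3:i}
piece 5:i rests on {4:i}
piece 6:u rests on {5:i}
minimal pieces: {0:u, 1:b}
ways to finish when only these pieces remain (= sum over removing one remaining piece with nothing left below it):
  1 left: {6}→1
  2 left: {5,6}→1
  3 left: {4,5,6}→1
  4 left: {3,4,5,6}→1
  5 left: {1,3,4,5,6}→1  {2,3,4,5,6}→1
  placing 0:u first → 2 extensions
  placing 1:b first → 1 extensions
total linear extensions = 3

3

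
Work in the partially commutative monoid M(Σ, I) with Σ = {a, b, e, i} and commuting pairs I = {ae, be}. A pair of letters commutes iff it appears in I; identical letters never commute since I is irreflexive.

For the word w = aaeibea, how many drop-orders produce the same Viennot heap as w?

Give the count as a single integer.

#0=a has no predecessor
#1=a depends on [0:a]
#2=e has no predecessor
#3=i depends on [1:a, 2:e]
#4=b depends on [3:i]
#5=e depends on [3:i]
#6=a depends on [4:b]
sources: [0:a, 2:e]
N(rest) = Σ N(rest − s) over sources s of rest; N(one piece) = 1:
  size 1 → [5]=1  [6]=1
  size 2 → [4,6]=1  [5,6]=2
  size 3 → [4,5,6]=3
  size 4 → [3,4,5,6]=3
  size 5 → [1,3,4,5,6]=3  [2,3,4,5,6]=3
  first=0(a) contributes 6
  first=2(e) contributes 3
|[w]| = 9

9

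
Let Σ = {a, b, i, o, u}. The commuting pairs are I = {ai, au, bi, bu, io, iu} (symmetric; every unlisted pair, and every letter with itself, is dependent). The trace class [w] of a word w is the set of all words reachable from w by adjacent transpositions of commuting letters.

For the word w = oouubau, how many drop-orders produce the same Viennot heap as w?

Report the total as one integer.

#0=o has no predecessor
#1=o depends on [0:o]
#2=u depends on [1:o]
#3=u depends on [2:u]
#4=b depends on [1:o]
#5=a depends on [4:b]
#6=u depends on [3:u]
sources: [0:o]
N(rest) = Σ N(rest − s) over sources s of rest; N(one piece) = 1:
  size 1 → [5]=1  [6]=1
  size 2 → [3,6]=1  [4,5]=1  [5,6]=2
  size 3 → [2,3,6]=1  [3,5,6]=3  [4,5,6]=3
  size 4 → [2,3,5,6]=4  [3,4,5,6]=6
  size 5 → [2,3,4,5,6]=10
  first=0(o) contributes 10

10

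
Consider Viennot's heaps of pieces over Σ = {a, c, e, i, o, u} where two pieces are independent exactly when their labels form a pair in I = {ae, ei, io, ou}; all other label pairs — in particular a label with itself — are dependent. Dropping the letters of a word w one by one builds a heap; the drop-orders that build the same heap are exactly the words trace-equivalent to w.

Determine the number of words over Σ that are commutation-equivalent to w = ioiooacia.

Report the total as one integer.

#0=i has no predecessor
#1=o has no predecessor
#2=i depends on [0:i]
#3=o depends on [1:o]
#4=o depends on [3:o]
#5=a depends on [2:i, 4:o]
#6=c depends on [5:a]
#7=i depends on [6:c]
#8=a depends on [7:i]
sources: [0:i, 1:o]
N(rest) = Σ N(rest − s) over sources s of rest; N(one piece) = 1:
  size 1 → [8]=1
  size 2 → [7,8]=1
  size 3 → [6,7,8]=1
  size 4 → [5,6,7,8]=1
  size 5 → [2,5,6,7,8]=1  [4,5,6,7,8]=1
  size 6 → [0,2,5,6,7,8]=1  [2,4,5,6,7,8]=2  [3,4,5,6,7,8]=1
  size 7 → [0,2,4,5,6,7,8]=3  [1,3,4,5,6,7,8]=1  [2,3,4,5,6,7,8]=3
  first=0(i) contributes 4
  first=1(o) contributes 6
|[w]| = 10

10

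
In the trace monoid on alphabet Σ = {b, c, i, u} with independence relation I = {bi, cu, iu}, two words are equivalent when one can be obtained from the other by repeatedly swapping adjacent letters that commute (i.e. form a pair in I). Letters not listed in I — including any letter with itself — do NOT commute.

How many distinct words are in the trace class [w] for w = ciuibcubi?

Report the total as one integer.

59

0(c) covers ∅
1(i) covers 0:c
2(u) covers ∅
3(i) covers 1:i
4(b) covers 0:c, 2:u
5(c) covers 3:i, 4:b
6(u) covers 4:b
7(b) covers 5:c, 6:u
8(i) covers 5:c
floor of heap: 0:c, 2:u
completions by unplaced set U, small U first (add the entries for U minus each lowest piece of U):
  |U|=1: {7}:1  {8}:1
  |U|=2: {6,7}:1  {7,8}:2
  |U|=3: {5,7,8}:2  {6,7,8}:3
  |U|=4: {3,5,7,8}:2  {5,6,7,8}:5
  |U|=5: {1,3,5,7,8}:2  {3,5,6,7,8}:7  {4,5,6,7,8}:5
  |U|=6: {1,3,5,6,7,8}:9  {2,4,5,6,7,8}:5  {3,4,5,6,7,8}:12
  |U|=7: {1,3,4,5,6,7,8}:21  {2,3,4,5,6,7,8}:17
  start at 0(c): 38
  start at 2(u): 21
sum over floor = 59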